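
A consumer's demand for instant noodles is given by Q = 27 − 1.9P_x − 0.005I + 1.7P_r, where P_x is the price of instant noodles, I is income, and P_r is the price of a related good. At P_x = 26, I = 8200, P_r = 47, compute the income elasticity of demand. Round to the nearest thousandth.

-2.485

Substituting, Q = 27 − 1.9(26) − 0.005(8200) + 1.7(47) = 27 − 49.4 − 41 + 79.9 = 16.5.
∂Q/∂I = −0.005, so E_I = -0.005·(8200/16.5) ≈ -2.485.
E_I < 0: inferior good.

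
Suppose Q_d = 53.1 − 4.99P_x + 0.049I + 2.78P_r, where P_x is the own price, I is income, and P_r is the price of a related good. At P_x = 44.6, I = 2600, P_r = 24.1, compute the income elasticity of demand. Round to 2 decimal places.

5.11

Substituting, Q_d = 53.1 − 4.99(44.6) + 0.049(2600) + 2.78(24.1) = 53.1 − 222.554 + 127.4 + 66.998 = 24.944.
∂Q_d/∂I = +0.049, so E_I = 0.049·(2600/24.944) ≈ 5.11.
E_I > 1: normal good (luxury).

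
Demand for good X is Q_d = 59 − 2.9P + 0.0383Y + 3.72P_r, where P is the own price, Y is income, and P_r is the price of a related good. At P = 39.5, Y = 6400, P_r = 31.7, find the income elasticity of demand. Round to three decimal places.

Q_d = 59 − 2.9(39.5) + 0.0383(6400) + 3.72(31.7) = 59 − 114.55 + 245.12 + 117.924 = 307.494.
∂Q_d/∂Y = +0.0383, so E_I = 0.0383·(6400/307.494) ≈ 0.797.
E_I ∈ (0,1): normal good (necessity).

0.797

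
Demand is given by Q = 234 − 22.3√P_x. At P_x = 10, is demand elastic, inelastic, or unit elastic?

inelastic

At P_x = 10, Q = 163.4812.
dQ/dP_x = −22.3/(2√P_x) = −22.3/(2·3.1623).
Point elasticity E = (dQ/dP_x)·(P_x/Q) = -3.5259 × 10/163.4812 ≈ -0.216.
|E| ≈ 0.216 < 1, so demand is inelastic.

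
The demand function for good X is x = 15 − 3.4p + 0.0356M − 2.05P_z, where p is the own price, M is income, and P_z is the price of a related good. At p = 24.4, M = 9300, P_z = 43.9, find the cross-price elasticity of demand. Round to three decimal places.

At the given point, x = 15 − 3.4(24.4) + 0.0356(9300) − 2.05(43.9) = 15 − 82.96 + 331.08 − 89.995 = 173.125.
∂x/∂P_z = −2.05, so E_xy = -2.05·(43.9/173.125) ≈ -0.520.
E_xy < 0: the goods are complements.

-0.520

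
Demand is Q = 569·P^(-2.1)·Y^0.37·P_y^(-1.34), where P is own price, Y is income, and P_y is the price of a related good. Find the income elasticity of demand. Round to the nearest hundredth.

0.37

For a Cobb–Douglas (constant-elasticity) form Q = A·Y^α·…, the elasticity with respect to Y equals the exponent α at every point.
Here the exponent on Y is 0.37, so the income elasticity of demand is 0.37.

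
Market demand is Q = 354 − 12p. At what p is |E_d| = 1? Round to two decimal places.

For linear demand Q = a − bp, E = −bp/(a − bp). |E| = 1 ⇒ bp = a − bp ⇒ p = a/(2b).
p = 354/(2·12) = 14.75.

14.75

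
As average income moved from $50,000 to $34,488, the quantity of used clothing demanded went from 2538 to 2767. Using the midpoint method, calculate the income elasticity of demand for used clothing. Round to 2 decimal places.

-0.24

%ΔQ = (2767 − 2538)/[(2538+2767)/2] = 229/2652.5 ≈ 0.0863.
%ΔI = (34,488 − 50,000)/[(50,000+34,488)/2] = -15512/42244 ≈ -0.3672.
E_I = %ΔQ/%ΔI ≈ -0.24.
E_I < 0: inferior good.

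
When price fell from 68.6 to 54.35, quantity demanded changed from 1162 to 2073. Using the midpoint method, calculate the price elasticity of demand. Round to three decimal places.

-2.430

%ΔQ = (2073 − 1162)/[(1162 + 2073)/2] = 911/1617.5 ≈ 0.5632.
%Δp = (54.35 − 68.6)/[(68.6 + 54.35)/2] = -14.25/61.475 ≈ -0.2318.
Arc elasticity E = %ΔQ/%Δp ≈ 0.5632/-0.2318 ≈ -2.430.
|E| > 1: demand is elastic over this range.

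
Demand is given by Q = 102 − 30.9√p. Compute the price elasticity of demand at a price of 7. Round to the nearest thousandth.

-2.019

At p = 7, Q = 20.2463.
dQ/dp = −30.9/(2√p) = −30.9/(2·2.6458).
Point elasticity E = (dQ/dp)·(p/Q) = -5.8396 × 7/20.2463 ≈ -2.019.
|E| > 1, so demand is elastic at this price.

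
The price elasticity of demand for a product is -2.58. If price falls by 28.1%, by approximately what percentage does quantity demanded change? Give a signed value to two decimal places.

%ΔQ ≈ E × %ΔP = (-2.58) × (-28.1%) ≈ 72.50%.

72.50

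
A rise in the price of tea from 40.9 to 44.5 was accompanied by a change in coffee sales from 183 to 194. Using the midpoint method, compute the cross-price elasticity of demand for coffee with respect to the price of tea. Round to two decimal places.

%ΔQ_x = (194 − 183)/[(183+194)/2] = 11/188.5 ≈ 0.0584.
%ΔP_y = (44.5 − 40.9)/[(40.9+44.5)/2] ≈ 0.0843.
E_xy = 0.0584/0.0843 ≈ 0.69.
E_xy > 0, so coffee and tea are substitutes.

0.69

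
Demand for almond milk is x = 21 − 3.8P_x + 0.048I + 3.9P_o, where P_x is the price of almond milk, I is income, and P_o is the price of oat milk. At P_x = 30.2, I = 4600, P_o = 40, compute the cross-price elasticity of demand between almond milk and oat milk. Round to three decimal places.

0.551

Substituting, x = 21 − 3.8(30.2) + 0.048(4600) + 3.9(40) = 21 − 114.76 + 220.8 + 156 = 283.04.
∂x/∂P_o = +3.9, so E_xy = 3.9·(40/283.04) ≈ 0.551.
E_xy > 0: the goods are substitutes.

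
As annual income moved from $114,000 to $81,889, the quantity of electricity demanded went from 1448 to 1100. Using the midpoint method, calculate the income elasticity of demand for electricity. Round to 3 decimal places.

%ΔQ = (1100 − 1448)/[(1448+1100)/2] = -348/1274 ≈ -0.2732.
%ΔY = (81,889 − 114,000)/[(114,000+81,889)/2] = -32111/97944.5 ≈ -0.3278.
E_I = %ΔQ/%ΔY ≈ 0.833.
E_I ∈ (0,1): normal good (necessity).

0.833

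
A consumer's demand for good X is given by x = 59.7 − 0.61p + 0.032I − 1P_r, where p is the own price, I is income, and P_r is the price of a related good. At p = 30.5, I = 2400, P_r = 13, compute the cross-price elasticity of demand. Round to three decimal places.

x = 59.7 − 0.61(30.5) + 0.032(2400) − 1(13) = 59.7 − 18.605 + 76.8 − 13 = 104.895.
∂x/∂P_r = −1, so E_xy = -1·(13/104.895) ≈ -0.124.
E_xy < 0: the goods are complements.

-0.124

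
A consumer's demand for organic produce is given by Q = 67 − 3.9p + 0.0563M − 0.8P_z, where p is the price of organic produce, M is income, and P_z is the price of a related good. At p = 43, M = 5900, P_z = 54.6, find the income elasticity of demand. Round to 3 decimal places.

Q = 67 − 3.9(43) + 0.0563(5900) − 0.8(54.6) = 67 − 167.7 + 332.17 − 43.68 = 187.79.
∂Q/∂M = +0.0563, so E_I = 0.0563·(5900/187.79) ≈ 1.769.
E_I > 1: normal good (luxury).

1.769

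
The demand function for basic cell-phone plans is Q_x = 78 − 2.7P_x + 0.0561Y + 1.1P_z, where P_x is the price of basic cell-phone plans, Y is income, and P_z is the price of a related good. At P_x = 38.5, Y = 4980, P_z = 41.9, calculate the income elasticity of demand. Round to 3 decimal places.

Q_x = 78 − 2.7(38.5) + 0.0561(4980) + 1.1(41.9) = 78 − 103.95 + 279.378 + 46.09 = 299.518.
∂Q_x/∂Y = +0.0561, so E_I = 0.0561·(4980/299.518) ≈ 0.933.
E_I ∈ (0,1): normal good (necessity).

0.933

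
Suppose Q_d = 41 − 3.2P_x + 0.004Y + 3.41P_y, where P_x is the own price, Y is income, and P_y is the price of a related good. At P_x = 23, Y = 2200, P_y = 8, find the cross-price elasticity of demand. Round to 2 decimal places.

At the given point, Q_d = 41 − 3.2(23) + 0.004(2200) + 3.41(8) = 41 − 73.6 + 8.8 + 27.28 = 3.48.
∂Q_d/∂P_y = +3.41, so E_xy = 3.41·(8/3.48) ≈ 7.84.
E_xy > 0: the goods are substitutes.

7.84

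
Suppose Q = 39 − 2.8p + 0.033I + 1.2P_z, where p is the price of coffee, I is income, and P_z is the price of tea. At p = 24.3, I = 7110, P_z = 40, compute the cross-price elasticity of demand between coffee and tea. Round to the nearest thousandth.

Evaluating quantity at (p, I, P_z) gives Q = 39 − 2.8(24.3) + 0.033(7110) + 1.2(40) = 39 − 68.04 + 234.63 + 48 = 253.59.
∂Q/∂P_z = +1.2, so E_xy = 1.2·(40/253.59) ≈ 0.189.
E_xy > 0: the goods are substitutes.

0.189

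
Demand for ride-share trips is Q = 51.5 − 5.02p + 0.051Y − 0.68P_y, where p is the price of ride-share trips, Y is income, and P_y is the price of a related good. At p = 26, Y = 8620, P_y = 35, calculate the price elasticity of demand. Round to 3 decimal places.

-0.388

First evaluate Q: 51.5 − 5.02(26) + 0.051(8620) − 0.68(35) = 51.5 − 130.52 + 439.62 − 23.8 = 336.8.
∂Q/∂p = −5.02, so E_p = (−5.02)·(26/336.8) ≈ -0.388.
|E_p| < 1: demand is inelastic.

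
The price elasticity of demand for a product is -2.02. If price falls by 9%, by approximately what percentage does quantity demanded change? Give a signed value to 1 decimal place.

18.2

%ΔQ ≈ E × %ΔP = (-2.02) × (-9%) ≈ 18.2%.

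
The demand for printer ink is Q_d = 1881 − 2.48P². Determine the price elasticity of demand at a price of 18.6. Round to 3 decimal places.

-1.677

At P = 18.6, Q_d = 1023.0192.
dQ_d/dP = −2·2.48·P = −92.256.
Point elasticity E = (dQ_d/dP)·(P/Q_d) = -92.256 × 18.6/1023.0192 ≈ -1.677.
|E| > 1, so demand is elastic at this price.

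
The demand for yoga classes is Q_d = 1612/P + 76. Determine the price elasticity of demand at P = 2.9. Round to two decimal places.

At P = 2.9, Q_d = 631.8621.
dQ_d/dP = −1612/P² = −191.6766.
Point elasticity E = (dQ_d/dP)·(P/Q_d) = -191.6766 × 2.9/631.8621 ≈ -0.88.
|E| < 1, so demand is inelastic at this price.

-0.88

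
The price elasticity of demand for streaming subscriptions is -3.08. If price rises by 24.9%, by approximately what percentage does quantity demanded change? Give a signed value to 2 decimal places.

-76.69

%ΔQ ≈ E × %ΔP = (-3.08) × (24.9%) ≈ -76.69%.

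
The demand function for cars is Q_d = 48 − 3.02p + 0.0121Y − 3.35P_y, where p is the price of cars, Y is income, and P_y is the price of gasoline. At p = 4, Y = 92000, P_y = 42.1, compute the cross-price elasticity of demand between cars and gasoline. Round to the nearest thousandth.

-0.140

First evaluate Q_d: 48 − 3.02(4) + 0.0121(92000) − 3.35(42.1) = 48 − 12.08 + 1113.2 − 141.035 = 1008.085.
∂Q_d/∂P_y = −3.35, so E_xy = -3.35·(42.1/1008.085) ≈ -0.140.
E_xy < 0: the goods are complements.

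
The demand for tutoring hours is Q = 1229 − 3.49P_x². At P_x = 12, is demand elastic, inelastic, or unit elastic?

elastic

At P_x = 12, Q = 726.44.
dQ/dP_x = −2·3.49·P_x = −83.76.
Point elasticity E = (dQ/dP_x)·(P_x/Q) = -83.76 × 12/726.44 ≈ -1.384.
|E| ≈ 1.384 > 1, so demand is elastic.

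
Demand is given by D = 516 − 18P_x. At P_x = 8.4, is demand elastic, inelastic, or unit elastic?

inelastic

At P_x = 8.4, D = 364.8.
dD/dP_x = −18.
Point elasticity E = (dD/dP_x)·(P_x/D) = -18 × 8.4/364.8 ≈ -0.414.
|E| ≈ 0.414 < 1, so demand is inelastic.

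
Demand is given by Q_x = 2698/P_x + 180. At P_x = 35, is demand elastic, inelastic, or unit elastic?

At P_x = 35, Q_x = 257.0857.
dQ_x/dP_x = −2698/P_x² = −2.2024.
Point elasticity E = (dQ_x/dP_x)·(P_x/Q_x) = -2.2024 × 35/257.0857 ≈ -0.300.
|E| ≈ 0.300 < 1, so demand is inelastic.

inelastic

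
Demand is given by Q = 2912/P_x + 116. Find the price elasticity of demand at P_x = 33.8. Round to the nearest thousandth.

-0.426

At P_x = 33.8, Q = 202.1538.
dQ/dP_x = −2912/P_x² = −2.5489.
Point elasticity E = (dQ/dP_x)·(P_x/Q) = -2.5489 × 33.8/202.1538 ≈ -0.426.
|E| < 1, so demand is inelastic at this price.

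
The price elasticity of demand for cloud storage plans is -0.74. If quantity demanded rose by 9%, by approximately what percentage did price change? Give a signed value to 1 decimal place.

%ΔQ ≈ E × %ΔP ⇒ %ΔP = %ΔQ / E = (9%)/(-0.74) ≈ -12.2%.

-12.2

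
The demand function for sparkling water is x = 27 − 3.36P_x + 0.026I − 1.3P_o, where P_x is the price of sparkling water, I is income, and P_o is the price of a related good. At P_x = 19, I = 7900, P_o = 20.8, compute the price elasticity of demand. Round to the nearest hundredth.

-0.45

First evaluate x: 27 − 3.36(19) + 0.026(7900) − 1.3(20.8) = 27 − 63.84 + 205.4 − 27.04 = 141.52.
∂x/∂P_x = −3.36, so E_p = (−3.36)·(19/141.52) ≈ -0.45.
|E_p| < 1: demand is inelastic.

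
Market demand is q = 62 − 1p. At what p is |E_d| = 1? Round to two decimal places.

31.00

For linear demand q = a − bp, E = −bp/(a − bp). |E| = 1 ⇒ bp = a − bp ⇒ p = a/(2b).
p = 62/(2·1) = 31.00.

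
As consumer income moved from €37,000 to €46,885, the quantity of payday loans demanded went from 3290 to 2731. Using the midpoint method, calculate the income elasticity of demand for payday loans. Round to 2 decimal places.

%ΔQ = (2731 − 3290)/[(3290+2731)/2] = -559/3010.5 ≈ -0.1857.
%ΔM = (46,885 − 37,000)/[(37,000+46,885)/2] = 9885/41942.5 ≈ 0.2357.
E_I = %ΔQ/%ΔM ≈ -0.79.
E_I < 0: inferior good.

-0.79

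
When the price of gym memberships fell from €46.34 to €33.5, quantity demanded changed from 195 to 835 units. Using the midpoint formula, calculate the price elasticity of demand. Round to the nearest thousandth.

%Δq = (835 − 195)/[(195 + 835)/2] = 640/515 ≈ 1.2427.
%Δp = (33.5 − 46.34)/[(46.34 + 33.5)/2] = -12.84/39.92 ≈ -0.3216.
Arc elasticity E = %Δq/%Δp ≈ 1.2427/-0.3216 ≈ -3.864.
|E| > 1: demand is elastic over this range.

-3.864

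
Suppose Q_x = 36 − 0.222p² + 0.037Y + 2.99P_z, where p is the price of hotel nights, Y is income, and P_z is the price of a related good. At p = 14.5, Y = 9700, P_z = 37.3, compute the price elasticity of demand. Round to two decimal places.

Substituting, Q_x = 36 − 0.222(14.5)² + 0.037(9700) + 2.99(37.3) = 36 − 46.6755 + 358.9 + 111.527 = 459.7515.
∂Q_x/∂p = −2·0.222·p = -6.438, so E_p = -6.438·(14.5/459.7515) ≈ -0.20.
|E_p| < 1: demand is inelastic.

-0.20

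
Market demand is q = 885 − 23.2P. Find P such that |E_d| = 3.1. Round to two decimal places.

Set −bP/(a − bP) = −3.1 ⇒ bP = 3.1(a − bP) ⇒ bP(1+3.1) = 3.1·a.
P = 3.1·885/(23.2·4.1) ≈ 28.84.

28.84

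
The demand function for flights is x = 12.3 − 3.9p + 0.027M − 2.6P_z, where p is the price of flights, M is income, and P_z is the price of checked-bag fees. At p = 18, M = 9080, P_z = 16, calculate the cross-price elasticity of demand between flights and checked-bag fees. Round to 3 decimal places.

-0.286

First evaluate x: 12.3 − 3.9(18) + 0.027(9080) − 2.6(16) = 12.3 − 70.2 + 245.16 − 41.6 = 145.66.
∂x/∂P_z = −2.6, so E_xy = -2.6·(16/145.66) ≈ -0.286.
E_xy < 0: the goods are complements.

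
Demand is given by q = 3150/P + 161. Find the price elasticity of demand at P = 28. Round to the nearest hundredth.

-0.41

At P = 28, q = 273.5.
dq/dP = −3150/P² = −4.0179.
Point elasticity E = (dq/dP)·(P/q) = -4.0179 × 28/273.5 ≈ -0.41.
|E| < 1, so demand is inelastic at this price.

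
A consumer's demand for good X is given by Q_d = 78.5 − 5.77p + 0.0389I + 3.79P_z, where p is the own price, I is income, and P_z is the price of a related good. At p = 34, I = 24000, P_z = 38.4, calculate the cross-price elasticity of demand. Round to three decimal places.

First evaluate Q_d: 78.5 − 5.77(34) + 0.0389(24000) + 3.79(38.4) = 78.5 − 196.18 + 933.6 + 145.536 = 961.456.
∂Q_d/∂P_z = +3.79, so E_xy = 3.79·(38.4/961.456) ≈ 0.151.
E_xy > 0: the goods are substitutes.

0.151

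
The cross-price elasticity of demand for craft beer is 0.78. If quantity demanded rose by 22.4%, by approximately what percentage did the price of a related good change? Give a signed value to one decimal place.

28.7

%ΔQ ≈ E × %ΔP_y ⇒ %ΔP_y = %ΔQ / E = (22.4%)/(0.78) ≈ 28.7%.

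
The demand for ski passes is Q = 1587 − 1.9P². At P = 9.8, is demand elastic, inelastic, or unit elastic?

At P = 9.8, Q = 1404.524.
dQ/dP = −2·1.9·P = −37.24.
Point elasticity E = (dQ/dP)·(P/Q) = -37.24 × 9.8/1404.524 ≈ -0.260.
|E| ≈ 0.260 < 1, so demand is inelastic.

inelastic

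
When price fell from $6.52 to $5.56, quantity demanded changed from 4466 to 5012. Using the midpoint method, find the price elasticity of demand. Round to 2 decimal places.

-0.72

%ΔQ = (5012 − 4466)/[(4466 + 5012)/2] = 546/4739 ≈ 0.1152.
%ΔP = (5.56 − 6.52)/[(6.52 + 5.56)/2] = -0.96/6.04 ≈ -0.1589.
Arc elasticity E = %ΔQ/%ΔP ≈ 0.1152/-0.1589 ≈ -0.72.
|E| < 1: demand is inelastic over this range.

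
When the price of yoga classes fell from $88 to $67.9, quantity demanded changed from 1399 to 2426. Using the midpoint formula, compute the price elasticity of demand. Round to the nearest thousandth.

%Δq = (2426 − 1399)/[(1399 + 2426)/2] = 1027/1912.5 ≈ 0.5370.
%Δp = (67.9 − 88)/[(88 + 67.9)/2] = -20.1/77.95 ≈ -0.2579.
Arc elasticity E = %Δq/%Δp ≈ 0.5370/-0.2579 ≈ -2.083.
|E| > 1: demand is elastic over this range.

-2.083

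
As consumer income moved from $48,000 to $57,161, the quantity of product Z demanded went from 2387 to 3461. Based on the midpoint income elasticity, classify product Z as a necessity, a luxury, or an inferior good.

luxury

%ΔQ = (3461 − 2387)/[(2387+3461)/2] = 1074/2924 ≈ 0.3673.
%ΔI = (57,161 − 48,000)/[(48,000+57,161)/2] = 9161/52580.5 ≈ 0.1742.
E_I = %ΔQ/%ΔI ≈ 2.108.
E_I > 1: normal good (luxury).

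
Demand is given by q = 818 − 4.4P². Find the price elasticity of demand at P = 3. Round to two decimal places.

At P = 3, q = 778.4.
dq/dP = −2·4.4·P = −26.4.
Point elasticity E = (dq/dP)·(P/q) = -26.4 × 3/778.4 ≈ -0.10.
|E| < 1, so demand is inelastic at this price.

-0.10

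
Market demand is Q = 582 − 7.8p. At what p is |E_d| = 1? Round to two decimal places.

37.31

For linear demand Q = a − bp, E = −bp/(a − bp). |E| = 1 ⇒ bp = a − bp ⇒ p = a/(2b).
p = 582/(2·7.8) ≈ 37.31.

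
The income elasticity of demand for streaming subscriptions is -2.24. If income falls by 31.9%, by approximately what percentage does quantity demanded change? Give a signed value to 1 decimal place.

71.5

%ΔQ ≈ E × %ΔI = (-2.24) × (-31.9%) ≈ 71.5%.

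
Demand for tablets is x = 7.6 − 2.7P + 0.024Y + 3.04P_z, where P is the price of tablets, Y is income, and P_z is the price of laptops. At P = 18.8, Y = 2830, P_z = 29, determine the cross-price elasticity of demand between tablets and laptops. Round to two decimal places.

0.78

First evaluate x: 7.6 − 2.7(18.8) + 0.024(2830) + 3.04(29) = 7.6 − 50.76 + 67.92 + 88.16 = 112.92.
∂x/∂P_z = +3.04, so E_xy = 3.04·(29/112.92) ≈ 0.78.
E_xy > 0: the goods are substitutes.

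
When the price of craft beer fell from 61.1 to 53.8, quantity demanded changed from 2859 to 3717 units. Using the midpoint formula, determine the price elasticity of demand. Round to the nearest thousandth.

-2.054

%ΔQ = (3717 − 2859)/[(2859 + 3717)/2] = 858/3288 ≈ 0.2609.
%ΔP = (53.8 − 61.1)/[(61.1 + 53.8)/2] = -7.3/57.45 ≈ -0.1271.
Arc elasticity E = %ΔQ/%ΔP ≈ 0.2609/-0.1271 ≈ -2.054.
|E| > 1: demand is elastic over this range.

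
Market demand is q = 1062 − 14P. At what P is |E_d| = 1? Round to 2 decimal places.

For linear demand q = a − bP, E = −bP/(a − bP). |E| = 1 ⇒ bP = a − bP ⇒ P = a/(2b).
P = 1062/(2·14) ≈ 37.93.

37.93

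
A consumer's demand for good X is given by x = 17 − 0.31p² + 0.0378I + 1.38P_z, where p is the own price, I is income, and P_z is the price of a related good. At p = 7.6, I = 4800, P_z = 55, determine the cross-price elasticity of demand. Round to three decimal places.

x = 17 − 0.31(7.6)² + 0.0378(4800) + 1.38(55) = 17 − 17.9056 + 181.44 + 75.9 = 256.4344.
∂x/∂P_z = +1.38, so E_xy = 1.38·(55/256.4344) ≈ 0.296.
E_xy > 0: the goods are substitutes.

0.296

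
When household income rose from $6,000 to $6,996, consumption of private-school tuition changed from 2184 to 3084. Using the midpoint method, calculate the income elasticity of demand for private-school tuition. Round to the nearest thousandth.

2.229

%ΔQ = (3084 − 2184)/[(2184+3084)/2] = 900/2634 ≈ 0.3417.
%ΔI = (6,996 − 6,000)/[(6,000+6,996)/2] = 996/6498 ≈ 0.1533.
E_I = %ΔQ/%ΔI ≈ 2.229.
E_I > 1: normal good (luxury).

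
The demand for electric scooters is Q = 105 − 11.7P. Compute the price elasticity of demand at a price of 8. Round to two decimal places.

-8.21

At P = 8, Q = 11.4.
dQ/dP = −11.7.
Point elasticity E = (dQ/dP)·(P/Q) = -11.7 × 8/11.4 ≈ -8.21.
|E| > 1, so demand is elastic at this price.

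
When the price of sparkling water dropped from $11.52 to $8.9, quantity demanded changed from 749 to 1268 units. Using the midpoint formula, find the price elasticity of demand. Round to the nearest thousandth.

-2.005

%Δq = (1268 − 749)/[(749 + 1268)/2] = 519/1008.5 ≈ 0.5146.
%ΔP = (8.9 − 11.52)/[(11.52 + 8.9)/2] = -2.62/10.21 ≈ -0.2566.
Arc elasticity E = %Δq/%ΔP ≈ 0.5146/-0.2566 ≈ -2.005.
|E| > 1: demand is elastic over this range.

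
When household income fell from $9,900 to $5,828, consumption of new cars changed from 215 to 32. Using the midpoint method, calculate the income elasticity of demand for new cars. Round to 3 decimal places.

2.862

%ΔQ = (32 − 215)/[(215+32)/2] = -183/123.5 ≈ -1.4818.
%ΔI = (5,828 − 9,900)/[(9,900+5,828)/2] = -4072/7864 ≈ -0.5178.
E_I = %ΔQ/%ΔI ≈ 2.862.
E_I > 1: normal good (luxury).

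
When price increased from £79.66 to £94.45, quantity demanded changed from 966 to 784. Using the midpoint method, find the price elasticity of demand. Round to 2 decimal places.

%ΔQ = (784 − 966)/[(966 + 784)/2] = -182/875 ≈ -0.2080.
%Δp = (94.45 − 79.66)/[(79.66 + 94.45)/2] = 14.79/87.055 ≈ 0.1699.
Arc elasticity E = %ΔQ/%Δp ≈ -0.2080/0.1699 ≈ -1.22.
|E| > 1: demand is elastic over this range.

-1.22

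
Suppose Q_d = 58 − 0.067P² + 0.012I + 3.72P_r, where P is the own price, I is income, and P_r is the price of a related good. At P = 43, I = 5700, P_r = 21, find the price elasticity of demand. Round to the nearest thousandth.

-3.073

First evaluate Q_d: 58 − 0.067(43)² + 0.012(5700) + 3.72(21) = 58 − 123.883 + 68.4 + 78.12 = 80.637.
∂Q_d/∂P = −2·0.067·P = -5.762, so E_p = -5.762·(43/80.637) ≈ -3.073.
|E_p| > 1: demand is elastic.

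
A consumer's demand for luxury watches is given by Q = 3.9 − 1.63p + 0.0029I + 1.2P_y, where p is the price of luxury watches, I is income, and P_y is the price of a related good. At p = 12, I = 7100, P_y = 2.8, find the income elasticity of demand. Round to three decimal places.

2.484

Evaluating quantity at (p, I, P_y) gives Q = 3.9 − 1.63(12) + 0.0029(7100) + 1.2(2.8) = 3.9 − 19.56 + 20.59 + 3.36 = 8.29.
∂Q/∂I = +0.0029, so E_I = 0.0029·(7100/8.29) ≈ 2.484.
E_I > 1: normal good (luxury).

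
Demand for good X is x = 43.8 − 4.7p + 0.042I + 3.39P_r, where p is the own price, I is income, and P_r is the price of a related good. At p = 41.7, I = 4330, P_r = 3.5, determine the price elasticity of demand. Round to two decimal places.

-4.72

x = 43.8 − 4.7(41.7) + 0.042(4330) + 3.39(3.5) = 43.8 − 195.99 + 181.86 + 11.865 = 41.535.
∂x/∂p = −4.7, so E_p = (−4.7)·(41.7/41.535) ≈ -4.72.
|E_p| > 1: demand is elastic.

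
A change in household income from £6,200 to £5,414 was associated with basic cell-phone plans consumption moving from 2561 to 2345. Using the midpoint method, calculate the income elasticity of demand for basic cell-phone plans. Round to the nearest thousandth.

0.651

%ΔQ = (2345 − 2561)/[(2561+2345)/2] = -216/2453 ≈ -0.0881.
%ΔY = (5,414 − 6,200)/[(6,200+5,414)/2] = -786/5807 ≈ -0.1354.
E_I = %ΔQ/%ΔY ≈ 0.651.
E_I ∈ (0,1): normal good (necessity).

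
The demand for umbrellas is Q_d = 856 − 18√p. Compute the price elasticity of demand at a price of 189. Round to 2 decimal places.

-0.20

At p = 189, Q_d = 608.5409.
dQ_d/dp = −18/(2√p) = −18/(2·13.7477).
Point elasticity E = (dQ_d/dp)·(p/Q_d) = -0.6547 × 189/608.5409 ≈ -0.20.
|E| < 1, so demand is inelastic at this price.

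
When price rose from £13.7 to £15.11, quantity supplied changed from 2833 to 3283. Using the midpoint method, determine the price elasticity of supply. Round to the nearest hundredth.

1.50

%Δq = (3283 − 2833)/[(2833 + 3283)/2] = 450/3058 ≈ 0.1472.
%Δp = (15.11 − 13.7)/[(13.7 + 15.11)/2] = 1.41/14.405 ≈ 0.0979.
Arc elasticity E = %Δq/%Δp ≈ 0.1472/0.0979 ≈ 1.50.
|E| > 1: supply is elastic over this range.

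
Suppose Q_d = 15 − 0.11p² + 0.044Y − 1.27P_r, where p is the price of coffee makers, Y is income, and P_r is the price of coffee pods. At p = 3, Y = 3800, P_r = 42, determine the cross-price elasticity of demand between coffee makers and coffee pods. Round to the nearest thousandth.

First evaluate Q_d: 15 − 0.11(3)² + 0.044(3800) − 1.27(42) = 15 − 0.99 + 167.2 − 53.34 = 127.87.
∂Q_d/∂P_r = −1.27, so E_xy = -1.27·(42/127.87) ≈ -0.417.
E_xy < 0: the goods are complements.

-0.417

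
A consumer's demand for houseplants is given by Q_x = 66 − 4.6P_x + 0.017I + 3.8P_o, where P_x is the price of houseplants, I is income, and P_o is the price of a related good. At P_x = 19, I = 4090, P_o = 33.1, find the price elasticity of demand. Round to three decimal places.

-0.503

Evaluating quantity at (P_x, I, P_o) gives Q_x = 66 − 4.6(19) + 0.017(4090) + 3.8(33.1) = 66 − 87.4 + 69.53 + 125.78 = 173.91.
∂Q_x/∂P_x = −4.6, so E_p = (−4.6)·(19/173.91) ≈ -0.503.
|E_p| < 1: demand is inelastic.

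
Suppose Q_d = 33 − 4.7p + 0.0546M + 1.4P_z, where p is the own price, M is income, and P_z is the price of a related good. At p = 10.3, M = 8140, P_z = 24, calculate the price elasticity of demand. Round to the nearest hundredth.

Q_d = 33 − 4.7(10.3) + 0.0546(8140) + 1.4(24) = 33 − 48.41 + 444.444 + 33.6 = 462.634.
∂Q_d/∂p = −4.7, so E_p = (−4.7)·(10.3/462.634) ≈ -0.10.
|E_p| < 1: demand is inelastic.

-0.10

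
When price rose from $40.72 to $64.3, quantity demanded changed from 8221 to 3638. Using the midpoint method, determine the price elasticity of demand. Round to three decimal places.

-1.721

%ΔQ = (3638 − 8221)/[(8221 + 3638)/2] = -4583/5929.5 ≈ -0.7729.
%ΔP = (64.3 − 40.72)/[(40.72 + 64.3)/2] = 23.58/52.51 ≈ 0.4491.
Arc elasticity E = %ΔQ/%ΔP ≈ -0.7729/0.4491 ≈ -1.721.
|E| > 1: demand is elastic over this range.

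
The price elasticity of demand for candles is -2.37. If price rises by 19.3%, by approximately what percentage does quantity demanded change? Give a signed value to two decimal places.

%ΔQ ≈ E × %ΔP = (-2.37) × (19.3%) ≈ -45.74%.

-45.74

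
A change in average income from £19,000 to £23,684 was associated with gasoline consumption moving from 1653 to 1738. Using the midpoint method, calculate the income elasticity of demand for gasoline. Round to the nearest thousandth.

0.228

%ΔQ = (1738 − 1653)/[(1653+1738)/2] = 85/1695.5 ≈ 0.0501.
%ΔM = (23,684 − 19,000)/[(19,000+23,684)/2] = 4684/21342 ≈ 0.2195.
E_I = %ΔQ/%ΔM ≈ 0.228.
E_I ∈ (0,1): normal good (necessity).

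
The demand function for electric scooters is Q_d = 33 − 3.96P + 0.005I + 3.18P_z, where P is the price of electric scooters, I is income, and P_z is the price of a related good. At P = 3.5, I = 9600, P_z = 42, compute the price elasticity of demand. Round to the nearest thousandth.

-0.069

Evaluating quantity at (P, I, P_z) gives Q_d = 33 − 3.96(3.5) + 0.005(9600) + 3.18(42) = 33 − 13.86 + 48 + 133.56 = 200.7.
∂Q_d/∂P = −3.96, so E_p = (−3.96)·(3.5/200.7) ≈ -0.069.
|E_p| < 1: demand is inelastic.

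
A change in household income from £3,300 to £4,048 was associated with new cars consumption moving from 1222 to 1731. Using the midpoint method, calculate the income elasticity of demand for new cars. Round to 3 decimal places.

1.693

%ΔQ = (1731 − 1222)/[(1222+1731)/2] = 509/1476.5 ≈ 0.3447.
%ΔY = (4,048 − 3,300)/[(3,300+4,048)/2] = 748/3674 ≈ 0.2036.
E_I = %ΔQ/%ΔY ≈ 1.693.
E_I > 1: normal good (luxury).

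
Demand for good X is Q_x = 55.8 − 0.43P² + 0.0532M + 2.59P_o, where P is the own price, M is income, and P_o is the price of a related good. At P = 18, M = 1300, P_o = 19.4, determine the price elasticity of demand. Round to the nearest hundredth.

Q_x = 55.8 − 0.43(18)² + 0.0532(1300) + 2.59(19.4) = 55.8 − 139.32 + 69.16 + 50.246 = 35.886.
∂Q_x/∂P = −2·0.43·P = -15.48, so E_p = -15.48·(18/35.886) ≈ -7.76.
|E_p| > 1: demand is elastic.

-7.76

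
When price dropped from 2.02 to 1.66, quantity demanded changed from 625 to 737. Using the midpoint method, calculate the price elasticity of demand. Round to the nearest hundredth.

-0.84

%Δq = (737 − 625)/[(625 + 737)/2] = 112/681 ≈ 0.1645.
%Δp = (1.66 − 2.02)/[(2.02 + 1.66)/2] = -0.36/1.84 ≈ -0.1957.
Arc elasticity E = %Δq/%Δp ≈ 0.1645/-0.1957 ≈ -0.84.
|E| < 1: demand is inelastic over this range.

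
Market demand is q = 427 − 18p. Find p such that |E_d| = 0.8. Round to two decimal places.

10.54

Set −bp/(a − bp) = −0.8 ⇒ bp = 0.8(a − bp) ⇒ bp(1+0.8) = 0.8·a.
p = 0.8·427/(18·1.8) ≈ 10.54.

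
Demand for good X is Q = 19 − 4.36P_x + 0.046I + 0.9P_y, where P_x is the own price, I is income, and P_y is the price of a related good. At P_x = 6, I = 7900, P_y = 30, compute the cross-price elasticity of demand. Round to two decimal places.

First evaluate Q: 19 − 4.36(6) + 0.046(7900) + 0.9(30) = 19 − 26.16 + 363.4 + 27 = 383.24.
∂Q/∂P_y = +0.9, so E_xy = 0.9·(30/383.24) ≈ 0.07.
E_xy > 0: the goods are substitutes.

0.07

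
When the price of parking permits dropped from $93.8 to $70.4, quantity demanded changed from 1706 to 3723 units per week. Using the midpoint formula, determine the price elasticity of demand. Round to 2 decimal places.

-2.61

%Δq = (3723 − 1706)/[(1706 + 3723)/2] = 2017/2714.5 ≈ 0.7430.
%Δp = (70.4 − 93.8)/[(93.8 + 70.4)/2] = -23.4/82.1 ≈ -0.2850.
Arc elasticity E = %Δq/%Δp ≈ 0.7430/-0.2850 ≈ -2.61.
|E| > 1: demand is elastic over this range.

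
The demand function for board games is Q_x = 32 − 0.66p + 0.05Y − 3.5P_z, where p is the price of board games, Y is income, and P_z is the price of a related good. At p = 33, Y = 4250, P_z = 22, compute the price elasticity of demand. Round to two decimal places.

Evaluating quantity at (p, Y, P_z) gives Q_x = 32 − 0.66(33) + 0.05(4250) − 3.5(22) = 32 − 21.78 + 212.5 − 77 = 145.72.
∂Q_x/∂p = −0.66, so E_p = (−0.66)·(33/145.72) ≈ -0.15.
|E_p| < 1: demand is inelastic.

-0.15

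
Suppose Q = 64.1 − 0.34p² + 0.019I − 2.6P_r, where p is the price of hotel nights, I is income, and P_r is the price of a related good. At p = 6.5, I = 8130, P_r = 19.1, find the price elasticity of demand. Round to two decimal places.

Evaluating quantity at (p, I, P_r) gives Q = 64.1 − 0.34(6.5)² + 0.019(8130) − 2.6(19.1) = 64.1 − 14.365 + 154.47 − 49.66 = 154.545.
∂Q/∂p = −2·0.34·p = -4.42, so E_p = -4.42·(6.5/154.545) ≈ -0.19.
|E_p| < 1: demand is inelastic.

-0.19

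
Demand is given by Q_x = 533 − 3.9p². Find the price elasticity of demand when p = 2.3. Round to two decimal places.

At p = 2.3, Q_x = 512.369.
dQ_x/dp = −2·3.9·p = −17.94.
Point elasticity E = (dQ_x/dp)·(p/Q_x) = -17.94 × 2.3/512.369 ≈ -0.08.
|E| < 1, so demand is inelastic at this price.

-0.08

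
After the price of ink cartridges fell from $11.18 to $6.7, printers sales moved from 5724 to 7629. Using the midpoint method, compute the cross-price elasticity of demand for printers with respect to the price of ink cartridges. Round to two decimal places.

-0.57

%ΔQ_x = (7629 − 5724)/[(5724+7629)/2] = 1905/6676.5 ≈ 0.2853.
%ΔP_y = (6.7 − 11.18)/[(11.18+6.7)/2] ≈ -0.5011.
E_xy = 0.2853/-0.5011 ≈ -0.57.
E_xy < 0, so printers and ink cartridges are complements.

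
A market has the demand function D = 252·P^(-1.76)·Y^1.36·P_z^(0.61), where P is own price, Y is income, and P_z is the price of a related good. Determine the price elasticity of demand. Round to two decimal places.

-1.76

For a Cobb–Douglas (constant-elasticity) form D = A·P^α·…, the elasticity with respect to P equals the exponent α at every point.
Here the exponent on P is -1.76, so the price elasticity of demand is -1.76.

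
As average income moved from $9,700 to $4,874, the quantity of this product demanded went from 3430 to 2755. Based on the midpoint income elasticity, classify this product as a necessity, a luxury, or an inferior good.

necessity

%ΔQ = (2755 − 3430)/[(3430+2755)/2] = -675/3092.5 ≈ -0.2183.
%ΔM = (4,874 − 9,700)/[(9,700+4,874)/2] = -4826/7287 ≈ -0.6623.
E_I = %ΔQ/%ΔM ≈ 0.330.
E_I ∈ (0,1): normal good (necessity).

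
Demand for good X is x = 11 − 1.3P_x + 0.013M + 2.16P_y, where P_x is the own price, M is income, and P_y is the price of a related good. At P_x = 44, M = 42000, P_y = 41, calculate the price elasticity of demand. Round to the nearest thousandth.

Substituting, x = 11 − 1.3(44) + 0.013(42000) + 2.16(41) = 11 − 57.2 + 546 + 88.56 = 588.36.
∂x/∂P_x = −1.3, so E_p = (−1.3)·(44/588.36) ≈ -0.097.
|E_p| < 1: demand is inelastic.

-0.097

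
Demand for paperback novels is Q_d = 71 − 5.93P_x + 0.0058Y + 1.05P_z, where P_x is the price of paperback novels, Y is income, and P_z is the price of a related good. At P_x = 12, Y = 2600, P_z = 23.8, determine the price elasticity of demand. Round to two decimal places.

-1.78

Substituting, Q_d = 71 − 5.93(12) + 0.0058(2600) + 1.05(23.8) = 71 − 71.16 + 15.08 + 24.99 = 39.91.
∂Q_d/∂P_x = −5.93, so E_p = (−5.93)·(12/39.91) ≈ -1.78.
|E_p| > 1: demand is elastic.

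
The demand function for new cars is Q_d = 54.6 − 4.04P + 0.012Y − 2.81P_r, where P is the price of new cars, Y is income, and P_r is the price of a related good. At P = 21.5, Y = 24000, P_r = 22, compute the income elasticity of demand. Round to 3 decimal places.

Evaluating quantity at (P, Y, P_r) gives Q_d = 54.6 − 4.04(21.5) + 0.012(24000) − 2.81(22) = 54.6 − 86.86 + 288 − 61.82 = 193.92.
∂Q_d/∂Y = +0.012, so E_I = 0.012·(24000/193.92) ≈ 1.485.
E_I > 1: normal good (luxury).

1.485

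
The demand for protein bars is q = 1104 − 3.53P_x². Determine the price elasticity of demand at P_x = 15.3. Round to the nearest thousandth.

At P_x = 15.3, q = 277.6623.
dq/dP_x = −2·3.53·P_x = −108.018.
Point elasticity E = (dq/dP_x)·(P_x/q) = -108.018 × 15.3/277.6623 ≈ -5.952.
|E| > 1, so demand is elastic at this price.

-5.952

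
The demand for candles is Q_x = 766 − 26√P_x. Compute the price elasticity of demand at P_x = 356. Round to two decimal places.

At P_x = 356, Q_x = 275.433.
dQ_x/dP_x = −26/(2√P_x) = −26/(2·18.868).
Point elasticity E = (dQ_x/dP_x)·(P_x/Q_x) = -0.689 × 356/275.433 ≈ -0.89.
|E| < 1, so demand is inelastic at this price.

-0.89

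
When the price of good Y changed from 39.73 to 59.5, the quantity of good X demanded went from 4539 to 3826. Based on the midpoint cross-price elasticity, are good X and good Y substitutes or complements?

%ΔQ_x = (3826 − 4539)/[(4539+3826)/2] = -713/4182.5 ≈ -0.1705.
%ΔP_y = (59.5 − 39.73)/[(39.73+59.5)/2] ≈ 0.3985.
E_xy = -0.1705/0.3985 ≈ -0.428.
E_xy < 0, so the goods are complements.

complements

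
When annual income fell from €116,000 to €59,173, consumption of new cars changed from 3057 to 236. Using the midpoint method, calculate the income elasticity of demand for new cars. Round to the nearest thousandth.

%ΔQ = (236 − 3057)/[(3057+236)/2] = -2821/1646.5 ≈ -1.7133.
%ΔI = (59,173 − 116,000)/[(116,000+59,173)/2] = -56827/87586.5 ≈ -0.6488.
E_I = %ΔQ/%ΔI ≈ 2.641.
E_I > 1: normal good (luxury).

2.641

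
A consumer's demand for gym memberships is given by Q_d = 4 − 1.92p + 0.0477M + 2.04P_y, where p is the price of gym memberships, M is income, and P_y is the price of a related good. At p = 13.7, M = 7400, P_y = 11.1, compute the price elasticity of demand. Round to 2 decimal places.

-0.07

Evaluating quantity at (p, M, P_y) gives Q_d = 4 − 1.92(13.7) + 0.0477(7400) + 2.04(11.1) = 4 − 26.304 + 352.98 + 22.644 = 353.32.
∂Q_d/∂p = −1.92, so E_p = (−1.92)·(13.7/353.32) ≈ -0.07.
|E_p| < 1: demand is inelastic.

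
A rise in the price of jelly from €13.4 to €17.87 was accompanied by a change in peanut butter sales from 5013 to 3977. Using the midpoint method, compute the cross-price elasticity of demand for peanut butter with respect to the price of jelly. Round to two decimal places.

%ΔQ_x = (3977 − 5013)/[(5013+3977)/2] = -1036/4495 ≈ -0.2305.
%ΔP_y = (17.87 − 13.4)/[(13.4+17.87)/2] ≈ 0.2859.
E_xy = -0.2305/0.2859 ≈ -0.81.
E_xy < 0, so peanut butter and jelly are complements.

-0.81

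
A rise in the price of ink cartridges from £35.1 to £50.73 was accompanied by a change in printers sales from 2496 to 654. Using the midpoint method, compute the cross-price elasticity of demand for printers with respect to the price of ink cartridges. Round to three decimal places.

-3.211

%ΔQ_x = (654 − 2496)/[(2496+654)/2] = -1842/1575 ≈ -1.1695.
%ΔP_y = (50.73 − 35.1)/[(35.1+50.73)/2] ≈ 0.3642.
E_xy = -1.1695/0.3642 ≈ -3.211.
E_xy < 0, so printers and ink cartridges are complements.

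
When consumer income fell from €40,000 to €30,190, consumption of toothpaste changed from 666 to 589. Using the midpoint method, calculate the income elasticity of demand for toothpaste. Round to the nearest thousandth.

0.439

%ΔQ = (589 − 666)/[(666+589)/2] = -77/627.5 ≈ -0.1227.
%ΔM = (30,190 − 40,000)/[(40,000+30,190)/2] = -9810/35095 ≈ -0.2795.
E_I = %ΔQ/%ΔM ≈ 0.439.
E_I ∈ (0,1): normal good (necessity).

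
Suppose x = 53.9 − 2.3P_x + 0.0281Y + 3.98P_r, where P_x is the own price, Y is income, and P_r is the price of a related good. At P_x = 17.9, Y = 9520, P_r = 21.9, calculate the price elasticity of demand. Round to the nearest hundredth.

-0.11

x = 53.9 − 2.3(17.9) + 0.0281(9520) + 3.98(21.9) = 53.9 − 41.17 + 267.512 + 87.162 = 367.404.
∂x/∂P_x = −2.3, so E_p = (−2.3)·(17.9/367.404) ≈ -0.11.
|E_p| < 1: demand is inelastic.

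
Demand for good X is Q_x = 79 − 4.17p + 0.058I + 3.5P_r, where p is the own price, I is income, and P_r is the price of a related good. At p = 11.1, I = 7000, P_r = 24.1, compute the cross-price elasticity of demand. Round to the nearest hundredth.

0.16

Evaluating quantity at (p, I, P_r) gives Q_x = 79 − 4.17(11.1) + 0.058(7000) + 3.5(24.1) = 79 − 46.287 + 406 + 84.35 = 523.063.
∂Q_x/∂P_r = +3.5, so E_xy = 3.5·(24.1/523.063) ≈ 0.16.
E_xy > 0: the goods are substitutes.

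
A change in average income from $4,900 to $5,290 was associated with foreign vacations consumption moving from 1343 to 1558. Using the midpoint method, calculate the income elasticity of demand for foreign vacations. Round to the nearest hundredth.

%ΔQ = (1558 − 1343)/[(1343+1558)/2] = 215/1450.5 ≈ 0.1482.
%ΔI = (5,290 − 4,900)/[(4,900+5,290)/2] = 390/5095 ≈ 0.0765.
E_I = %ΔQ/%ΔI ≈ 1.94.
E_I > 1: normal good (luxury).

1.94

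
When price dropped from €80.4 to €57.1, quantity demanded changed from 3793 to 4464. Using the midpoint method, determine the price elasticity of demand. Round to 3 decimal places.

-0.480

%ΔQ = (4464 − 3793)/[(3793 + 4464)/2] = 671/4128.5 ≈ 0.1625.
%Δp = (57.1 − 80.4)/[(80.4 + 57.1)/2] = -23.3/68.75 ≈ -0.3389.
Arc elasticity E = %ΔQ/%Δp ≈ 0.1625/-0.3389 ≈ -0.480.
|E| < 1: demand is inelastic over this range.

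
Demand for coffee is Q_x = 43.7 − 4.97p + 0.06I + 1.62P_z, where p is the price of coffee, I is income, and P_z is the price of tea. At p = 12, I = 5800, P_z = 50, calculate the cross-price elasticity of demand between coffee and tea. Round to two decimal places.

Substituting, Q_x = 43.7 − 4.97(12) + 0.06(5800) + 1.62(50) = 43.7 − 59.64 + 348 + 81 = 413.06.
∂Q_x/∂P_z = +1.62, so E_xy = 1.62·(50/413.06) ≈ 0.20.
E_xy > 0: the goods are substitutes.

0.20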